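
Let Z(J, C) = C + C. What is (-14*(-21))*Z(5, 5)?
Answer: 2940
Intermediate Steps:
Z(J, C) = 2*C
(-14*(-21))*Z(5, 5) = (-14*(-21))*(2*5) = 294*10 = 2940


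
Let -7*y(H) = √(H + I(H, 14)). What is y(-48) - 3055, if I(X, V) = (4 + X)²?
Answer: -3055 - 4*√118/7 ≈ -3061.2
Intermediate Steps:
y(H) = -√(H + (4 + H)²)/7
y(-48) - 3055 = -√(-48 + (4 - 48)²)/7 - 3055 = -√(-48 + (-44)²)/7 - 3055 = -√(-48 + 1936)/7 - 3055 = -4*√118/7 - 3055 = -3055 - 4*√118/7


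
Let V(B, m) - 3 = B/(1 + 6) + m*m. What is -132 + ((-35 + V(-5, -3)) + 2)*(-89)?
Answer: 12604/7 ≈ 1800.6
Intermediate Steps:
V(B, m) = 3 + m² + B/7 (V(B, m) = 3 + (B/(1 + 6) + m*m) = 3 + (B/7 + m²) = 3 + (m² + B/7) = 3 + m² + B/7)
-132 + ((-35 + V(-5, -3)) + 2)*(-89) = -132 + ((-35 + (3 + (-3)² + (⅐)*(-5))) + 2)*(-89) = -132 + ((-35 + (3 + 9 - 5/7)) + 2)*(-89) = -132 + ((-35 + 79/7) + 2)*(-89) = -132 + (-166/7 + 2)*(-89) = -132 - 152/7*(-89) = -132 + 13528/7 = 12604/7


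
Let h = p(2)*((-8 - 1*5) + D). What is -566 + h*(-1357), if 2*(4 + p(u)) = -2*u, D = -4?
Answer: -138980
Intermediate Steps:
p(u) = -4 - u (p(u) = -4 + (-2*u)/2 = -4 - u)
h = 102 (h = (-4 - 1*2)*((-8 - 1*5) - 4) = (-4 - 2)*((-8 - 5) - 4) = -6*(-13 - 4) = -6*(-17) = 102)
-566 + h*(-1357) = -566 + 102*(-1357) = -566 - 138414 = -138980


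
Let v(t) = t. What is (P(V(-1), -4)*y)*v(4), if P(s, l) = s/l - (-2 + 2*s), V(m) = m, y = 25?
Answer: 425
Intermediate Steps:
P(s, l) = 2 - 2*s + s/l (P(s, l) = s/l + (2 - 2*s) = 2 - 2*s + s/l)
(P(V(-1), -4)*y)*v(4) = ((2 - 2*(-1) - 1/(-4))*25)*4 = ((2 + 2 - 1*(-¼))*25)*4 = ((2 + 2 + ¼)*25)*4 = ((17/4)*25)*4 = (425/4)*4 = 425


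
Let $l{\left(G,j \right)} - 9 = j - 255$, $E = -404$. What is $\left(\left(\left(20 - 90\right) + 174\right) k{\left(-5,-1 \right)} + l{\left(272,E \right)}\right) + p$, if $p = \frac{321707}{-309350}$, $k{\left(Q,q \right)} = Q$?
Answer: $- \frac{362261207}{309350} \approx -1171.0$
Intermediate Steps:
$p = - \frac{321707}{309350}$ ($p = 321707 \left(- \frac{1}{309350}\right) = - \frac{321707}{309350} \approx -1.0399$)
$l{\left(G,j \right)} = -246 + j$ ($l{\left(G,j \right)} = 9 + \left(j - 255\right) = 9 + \left(-255 + j\right) = -246 + j$)
$\left(\left(\left(20 - 90\right) + 174\right) k{\left(-5,-1 \right)} + l{\left(272,E \right)}\right) + p = \left(\left(\left(20 - 90\right) + 174\right) \left(-5\right) - 650\right) - \frac{321707}{309350} = \left(\left(-70 + 174\right) \left(-5\right) - 650\right) - \frac{321707}{309350} = \left(104 \left(-5\right) - 650\right) - \frac{321707}{309350} = \left(-520 - 650\right) - \frac{321707}{309350} = -1170 - \frac{321707}{309350} = - \frac{362261207}{309350}$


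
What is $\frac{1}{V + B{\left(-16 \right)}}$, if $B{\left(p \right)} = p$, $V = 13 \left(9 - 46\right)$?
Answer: $- \frac{1}{497} \approx -0.0020121$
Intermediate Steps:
$V = -481$ ($V = 13 \left(-37\right) = -481$)
$\frac{1}{V + B{\left(-16 \right)}} = \frac{1}{-481 - 16} = \frac{1}{-497} = - \frac{1}{497}$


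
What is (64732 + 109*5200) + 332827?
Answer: 964359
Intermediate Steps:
(64732 + 109*5200) + 332827 = (64732 + 566800) + 332827 = 631532 + 332827 = 964359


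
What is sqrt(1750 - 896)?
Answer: sqrt(854) ≈ 29.223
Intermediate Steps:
sqrt(1750 - 896) = sqrt(854)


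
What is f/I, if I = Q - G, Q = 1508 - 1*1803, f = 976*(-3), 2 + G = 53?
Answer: 1464/173 ≈ 8.4624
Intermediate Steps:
G = 51 (G = -2 + 53 = 51)
f = -2928
Q = -295 (Q = 1508 - 1803 = -295)
I = -346 (I = -295 - 1*51 = -295 - 51 = -346)
f/I = -2928/(-346) = -2928*(-1/346) = 1464/173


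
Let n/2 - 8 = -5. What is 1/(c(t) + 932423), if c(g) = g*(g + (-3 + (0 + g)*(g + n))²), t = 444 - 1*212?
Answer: 1/707247271855 ≈ 1.4139e-12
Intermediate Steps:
n = 6 (n = 16 + 2*(-5) = 16 - 10 = 6)
t = 232 (t = 444 - 212 = 232)
c(g) = g*(g + (-3 + g*(6 + g))²) (c(g) = g*(g + (-3 + (0 + g)*(g + 6))²) = g*(g + (-3 + g*(6 + g))²))
1/(c(t) + 932423) = 1/(232*(232 + (-3 + 232² + 6*232)²) + 932423) = 1/(232*(232 + (-3 + 53824 + 1392)²) + 932423) = 1/(232*(232 + 55213²) + 932423) = 1/(232*(232 + 3048475369) + 932423) = 1/(232*3048475601 + 932423) = 1/(707246339432 + 932423) = 1/707247271855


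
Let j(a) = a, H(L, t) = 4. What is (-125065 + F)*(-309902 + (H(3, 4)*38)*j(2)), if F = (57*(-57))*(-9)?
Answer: 29666918752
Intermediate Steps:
F = 29241 (F = -3249*(-9) = 29241)
(-125065 + F)*(-309902 + (H(3, 4)*38)*j(2)) = (-125065 + 29241)*(-309902 + (4*38)*2) = -95824*(-309902 + 152*2) = -95824*(-309902 + 304) = -95824*(-309598) = 29666918752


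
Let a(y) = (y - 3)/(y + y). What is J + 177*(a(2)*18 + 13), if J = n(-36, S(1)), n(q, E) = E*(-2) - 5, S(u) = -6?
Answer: 3023/2 ≈ 1511.5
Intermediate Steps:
a(y) = (-3 + y)/(2*y) (a(y) = (-3 + y)/((2*y)) = (-3 + y)*(1/(2*y)) = (-3 + y)/(2*y))
n(q, E) = -5 - 2*E (n(q, E) = -2*E - 5 = -5 - 2*E)
J = 7 (J = -5 - 2*(-6) = -5 + 12 = 7)
J + 177*(a(2)*18 + 13) = 7 + 177*(((½)*(-3 + 2)/2)*18 + 13) = 7 + 177*(((½)*(½)*(-1))*18 + 13) = 7 + 177*(-¼*18 + 13) = 7 + 177*(-9/2 + 13) = 7 + 177*(17/2) = 7 + 3009/2 = 3023/2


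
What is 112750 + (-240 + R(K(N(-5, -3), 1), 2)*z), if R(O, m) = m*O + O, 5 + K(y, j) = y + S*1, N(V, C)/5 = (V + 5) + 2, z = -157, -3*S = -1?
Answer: 109998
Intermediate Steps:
S = 1/3 (S = -1/3*(-1) = 1/3 ≈ 0.33333)
N(V, C) = 35 + 5*V (N(V, C) = 5*((V + 5) + 2) = 5*((5 + V) + 2) = 5*(7 + V) = 35 + 5*V)
K(y, j) = -14/3 + y (K(y, j) = -5 + (y + (1/3)*1) = -5 + (y + 1/3) = -5 + (1/3 + y) = -14/3 + y)
R(O, m) = O + O*m (R(O, m) = O*m + O = O + O*m)
112750 + (-240 + R(K(N(-5, -3), 1), 2)*z) = 112750 + (-240 + ((-14/3 + (35 + 5*(-5)))*(1 + 2))*(-157)) = 112750 + (-240 + ((-14/3 + (35 - 25))*3)*(-157)) = 112750 + (-240 + ((-14/3 + 10)*3)*(-157)) = 112750 + (-240 + ((16/3)*3)*(-157)) = 112750 + (-240 + 16*(-157)) = 112750 + (-240 - 2512) = 112750 - 2752 = 109998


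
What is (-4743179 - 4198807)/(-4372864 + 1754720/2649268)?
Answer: 2961214670781/1448110863604 ≈ 2.0449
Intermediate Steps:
(-4743179 - 4198807)/(-4372864 + 1754720/2649268) = -8941986/(-4372864 + 1754720*(1/2649268)) = -8941986/(-4372864 + 438680/662317) = -8941986/(-2896221727208/662317) = -8941986*(-662317/2896221727208) = 2961214670781/1448110863604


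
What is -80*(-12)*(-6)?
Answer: -5760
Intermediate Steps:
-80*(-12)*(-6) = 960*(-6) = -5760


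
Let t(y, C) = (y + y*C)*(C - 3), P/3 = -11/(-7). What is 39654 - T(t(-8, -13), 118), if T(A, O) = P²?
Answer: 1941957/49 ≈ 39632.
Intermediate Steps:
P = 33/7 (P = 3*(-11/(-7)) = 3*(-11*(-⅐)) = 3*(11/7) = 33/7 ≈ 4.7143)
t(y, C) = (-3 + C)*(y + C*y) (t(y, C) = (y + C*y)*(-3 + C) = (-3 + C)*(y + C*y))
T(A, O) = 1089/49 (T(A, O) = (33/7)² = 1089/49)
39654 - T(t(-8, -13), 118) = 39654 - 1*1089/49 = 39654 - 1089/49 = 1941957/49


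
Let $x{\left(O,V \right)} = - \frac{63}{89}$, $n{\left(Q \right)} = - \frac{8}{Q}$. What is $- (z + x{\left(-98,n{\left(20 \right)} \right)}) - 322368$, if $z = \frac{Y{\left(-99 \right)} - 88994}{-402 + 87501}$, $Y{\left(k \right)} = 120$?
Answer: $- \frac{2498922411425}{7751811} \approx -3.2237 \cdot 10^{5}$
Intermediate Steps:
$x{\left(O,V \right)} = - \frac{63}{89}$ ($x{\left(O,V \right)} = \left(-63\right) \frac{1}{89} = - \frac{63}{89}$)
$z = - \frac{88874}{87099}$ ($z = \frac{120 - 88994}{-402 + 87501} = - \frac{88874}{87099} \approx -1.0204$)
$- (z + x{\left(-98,n{\left(20 \right)} \right)}) - 322368 = - (- \frac{88874}{87099} - \frac{63}{89}) - 322368 = \left(-1\right) \left(- \frac{13397023}{7751811}\right) - 322368 = \frac{13397023}{7751811} - 322368 = - \frac{2498922411425}{7751811}$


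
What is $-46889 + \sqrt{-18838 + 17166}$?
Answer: $-46889 + 2 i \sqrt{418} \approx -46889.0 + 40.89 i$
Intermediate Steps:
$-46889 + \sqrt{-18838 + 17166} = -46889 + \sqrt{-1672} = -46889 + 2 i \sqrt{418}$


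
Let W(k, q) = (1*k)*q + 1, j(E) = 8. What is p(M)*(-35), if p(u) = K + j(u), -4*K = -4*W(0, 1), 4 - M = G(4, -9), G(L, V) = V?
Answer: -315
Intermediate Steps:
M = 13 (M = 4 - 1*(-9) = 4 + 9 = 13)
W(k, q) = 1 + k*q (W(k, q) = k*q + 1 = 1 + k*q)
K = 1 (K = -(-1)*(1 + 0*1) = -(-1)*(1 + 0) = -(-1) = -¼*(-4) = 1)
p(u) = 9 (p(u) = 1 + 8 = 9)
p(M)*(-35) = 9*(-35) = -315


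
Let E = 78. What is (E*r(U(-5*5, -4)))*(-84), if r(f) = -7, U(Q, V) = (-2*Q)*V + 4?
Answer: 45864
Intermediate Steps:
U(Q, V) = 4 - 2*Q*V (U(Q, V) = -2*Q*V + 4 = 4 - 2*Q*V)
(E*r(U(-5*5, -4)))*(-84) = (78*(-7))*(-84) = -546*(-84) = 45864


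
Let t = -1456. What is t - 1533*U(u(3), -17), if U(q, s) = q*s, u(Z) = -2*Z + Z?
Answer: -79639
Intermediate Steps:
u(Z) = -Z
t - 1533*U(u(3), -17) = -1456 - 1533*(-1*3)*(-17) = -1456 - (-4599)*(-17) = -1456 - 1533*51 = -1456 - 78183 = -79639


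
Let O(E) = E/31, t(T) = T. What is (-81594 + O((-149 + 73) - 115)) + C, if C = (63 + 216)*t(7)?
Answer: -2469062/31 ≈ -79647.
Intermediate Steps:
O(E) = E/31 (O(E) = E*(1/31) = E/31)
C = 1953 (C = (63 + 216)*7 = 279*7 = 1953)
(-81594 + O((-149 + 73) - 115)) + C = (-81594 + ((-149 + 73) - 115)/31) + 1953 = (-81594 + (-76 - 115)/31) + 1953 = (-81594 + (1/31)*(-191)) + 1953 = (-81594 - 191/31) + 1953 = -2529605/31 + 1953 = -2469062/31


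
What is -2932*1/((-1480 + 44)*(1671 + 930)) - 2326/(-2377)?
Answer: 2173665775/2219545143 ≈ 0.97933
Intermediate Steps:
-2932*1/((-1480 + 44)*(1671 + 930)) - 2326/(-2377) = -2932/((-1436*2601)) - 2326*(-1/2377) = -2932/(-3735036) + 2326/2377 = -2932*(-1/3735036) + 2326/2377 = 733/933759 + 2326/2377 = 2173665775/2219545143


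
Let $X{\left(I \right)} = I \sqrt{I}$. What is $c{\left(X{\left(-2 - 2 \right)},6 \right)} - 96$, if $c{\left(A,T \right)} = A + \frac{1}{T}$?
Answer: $- \frac{575}{6} - 8 i \approx -95.833 - 8.0 i$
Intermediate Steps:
$X{\left(I \right)} = I^{\frac{3}{2}}$
$c{\left(X{\left(-2 - 2 \right)},6 \right)} - 96 = \left(\left(-2 - 2\right)^{\frac{3}{2}} + \frac{1}{6}\right) - 96 = \left(\left(-4\right)^{\frac{3}{2}} + \frac{1}{6}\right) - 96 = \left(- 8 i + \frac{1}{6}\right) - 96 = \left(\frac{1}{6} - 8 i\right) - 96 = - \frac{575}{6} - 8 i$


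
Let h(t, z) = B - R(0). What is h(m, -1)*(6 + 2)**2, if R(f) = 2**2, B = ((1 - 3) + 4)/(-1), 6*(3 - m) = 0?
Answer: -384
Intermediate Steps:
m = 3 (m = 3 - 1/6*0 = 3 + 0 = 3)
B = -2 (B = (-2 + 4)*(-1) = 2*(-1) = -2)
R(f) = 4
h(t, z) = -6 (h(t, z) = -2 - 1*4 = -2 - 4 = -6)
h(m, -1)*(6 + 2)**2 = -6*(6 + 2)**2 = -6*8**2 = -6*64 = -384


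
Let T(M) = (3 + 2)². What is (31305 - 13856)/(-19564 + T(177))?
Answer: -17449/19539 ≈ -0.89303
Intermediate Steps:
T(M) = 25 (T(M) = 5² = 25)
(31305 - 13856)/(-19564 + T(177)) = (31305 - 13856)/(-19564 + 25) = 17449/(-19539) = 17449*(-1/19539) = -17449/19539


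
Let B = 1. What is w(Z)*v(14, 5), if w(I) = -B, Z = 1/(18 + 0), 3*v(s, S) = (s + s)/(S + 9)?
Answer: -⅔ ≈ -0.66667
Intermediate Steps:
v(s, S) = 2*s/(3*(9 + S)) (v(s, S) = ((s + s)/(S + 9))/3 = ((2*s)/(9 + S))/3 = (2*s/(9 + S))/3 = 2*s/(3*(9 + S)))
Z = 1/18 ≈ 0.055556
w(I) = -1 (w(I) = -1*1 = -1)
w(Z)*v(14, 5) = -2*14/(3*(9 + 5)) = -2*14/(3*14) = -1*⅔ = -⅔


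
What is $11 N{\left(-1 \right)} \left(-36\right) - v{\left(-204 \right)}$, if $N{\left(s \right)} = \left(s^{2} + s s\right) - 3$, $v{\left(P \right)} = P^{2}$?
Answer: $-41220$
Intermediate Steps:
$N{\left(s \right)} = -3 + 2 s^{2}$ ($N{\left(s \right)} = \left(s^{2} + s^{2}\right) - 3 = 2 s^{2} - 3 = -3 + 2 s^{2}$)
$11 N{\left(-1 \right)} \left(-36\right) - v{\left(-204 \right)} = 11 \left(-3 + 2 \left(-1\right)^{2}\right) \left(-36\right) - \left(-204\right)^{2} = 11 \left(-3 + 2 \cdot 1\right) \left(-36\right) - 41616 = 11 \left(-3 + 2\right) \left(-36\right) - 41616 = 11 \left(-1\right) \left(-36\right) - 41616 = \left(-11\right) \left(-36\right) - 41616 = 396 - 41616 = -41220$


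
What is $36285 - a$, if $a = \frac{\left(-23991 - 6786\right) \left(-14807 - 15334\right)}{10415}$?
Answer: $- \frac{549741282}{10415} \approx -52784.0$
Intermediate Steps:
$a = \frac{927649557}{10415}$ ($a = \left(-30777\right) \left(-30141\right) \frac{1}{10415} = 927649557 \cdot \frac{1}{10415} = \frac{927649557}{10415} \approx 89069.0$)
$36285 - a = 36285 - \frac{927649557}{10415} = - \frac{549741282}{10415}$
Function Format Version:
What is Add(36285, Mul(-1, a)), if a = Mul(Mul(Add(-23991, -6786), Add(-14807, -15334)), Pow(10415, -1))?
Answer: Rational(-549741282, 10415) ≈ -52784.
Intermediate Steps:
a = Rational(927649557, 10415) (a = Mul(Mul(-30777, -30141), Rational(1, 10415)) = Mul(927649557, Rational(1, 10415)) = Rational(927649557, 10415) ≈ 89069.)
Add(36285, Mul(-1, a)) = Add(36285, Mul(-1, Rational(927649557, 10415))) = Add(36285, Rational(-927649557, 10415)) = Rational(-549741282, 10415)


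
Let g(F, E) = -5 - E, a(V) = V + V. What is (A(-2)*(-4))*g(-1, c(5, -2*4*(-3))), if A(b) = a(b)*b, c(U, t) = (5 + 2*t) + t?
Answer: 2624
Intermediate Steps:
a(V) = 2*V
c(U, t) = 5 + 3*t
A(b) = 2*b² (A(b) = (2*b)*b = 2*b²)
(A(-2)*(-4))*g(-1, c(5, -2*4*(-3))) = ((2*(-2)²)*(-4))*(-5 - (5 + 3*(-2*4*(-3)))) = ((2*4)*(-4))*(-5 - (5 + 3*(-8*(-3)))) = (8*(-4))*(-5 - (5 + 3*24)) = -32*(-5 - (5 + 72)) = -32*(-5 - 1*77) = -32*(-5 - 77) = -32*(-82) = 2624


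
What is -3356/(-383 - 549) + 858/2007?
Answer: 627929/155877 ≈ 4.0284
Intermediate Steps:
-3356/(-383 - 549) + 858/2007 = -3356/(-932) + 858*(1/2007) = -3356*(-1/932) + 286/669 = 839/233 + 286/669 = 627929/155877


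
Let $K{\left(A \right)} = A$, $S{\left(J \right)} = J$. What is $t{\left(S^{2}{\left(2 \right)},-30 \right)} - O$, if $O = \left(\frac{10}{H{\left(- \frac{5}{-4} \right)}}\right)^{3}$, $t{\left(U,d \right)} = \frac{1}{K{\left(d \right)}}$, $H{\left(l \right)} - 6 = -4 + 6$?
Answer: $- \frac{1907}{960} \approx -1.9865$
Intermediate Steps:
$H{\left(l \right)} = 8$ ($H{\left(l \right)} = 6 + \left(-4 + 6\right) = 6 + 2 = 8$)
$t{\left(U,d \right)} = \frac{1}{d}$
$O = \frac{125}{64}$ ($O = \left(\frac{10}{8}\right)^{3} = \left(10 \cdot \frac{1}{8}\right)^{3} = \left(\frac{5}{4}\right)^{3} = \frac{125}{64} \approx 1.9531$)
$t{\left(S^{2}{\left(2 \right)},-30 \right)} - O = \frac{1}{-30} - \frac{125}{64} = - \frac{1}{30} - \frac{125}{64} = - \frac{1907}{960}$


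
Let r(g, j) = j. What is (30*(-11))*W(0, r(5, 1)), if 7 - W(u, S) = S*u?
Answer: -2310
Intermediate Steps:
W(u, S) = 7 - S*u
(30*(-11))*W(0, r(5, 1)) = (30*(-11))*(7 - 1*1*0) = -330*(7 + 0) = -330*7 = -2310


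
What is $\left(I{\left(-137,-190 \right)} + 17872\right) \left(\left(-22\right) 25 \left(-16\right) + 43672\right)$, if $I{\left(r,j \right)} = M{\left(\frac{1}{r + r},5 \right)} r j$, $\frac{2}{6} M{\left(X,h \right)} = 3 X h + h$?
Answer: $21201154184$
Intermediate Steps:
$M{\left(X,h \right)} = 3 h + 9 X h$ ($M{\left(X,h \right)} = 3 \left(3 X h + h\right) = 3 \left(h + 3 X h\right) = 3 h + 9 X h$)
$I{\left(r,j \right)} = j r \left(15 + \frac{45}{2 r}\right)$ ($I{\left(r,j \right)} = 3 \cdot 5 \left(1 + \frac{3}{r + r}\right) r j = 3 \cdot 5 \left(1 + \frac{3}{2 r}\right) r j = \left(15 + \frac{45}{2 r}\right) r j = r \left(15 + \frac{45}{2 r}\right) j = j r \left(15 + \frac{45}{2 r}\right)$)
$\left(I{\left(-137,-190 \right)} + 17872\right) \left(\left(-22\right) 25 \left(-16\right) + 43672\right) = \left(\frac{15}{2} \left(-190\right) \left(3 + 2 \left(-137\right)\right) + 17872\right) \left(\left(-22\right) 25 \left(-16\right) + 43672\right) = \left(\frac{15}{2} \left(-190\right) \left(3 - 274\right) + 17872\right) \left(\left(-550\right) \left(-16\right) + 43672\right) = \left(\frac{15}{2} \left(-190\right) \left(-271\right) + 17872\right) \left(8800 + 43672\right) = \left(386175 + 17872\right) 52472 = 404047 \cdot 52472 = 21201154184$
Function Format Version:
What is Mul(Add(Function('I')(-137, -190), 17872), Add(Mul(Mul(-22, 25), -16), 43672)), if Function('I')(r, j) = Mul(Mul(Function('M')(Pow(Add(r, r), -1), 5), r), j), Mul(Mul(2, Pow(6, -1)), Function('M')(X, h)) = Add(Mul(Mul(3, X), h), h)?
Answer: 21201154184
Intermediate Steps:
Function('M')(X, h) = Add(Mul(3, h), Mul(9, X, h)) (Function('M')(X, h) = Mul(3, Add(Mul(Mul(3, X), h), h)) = Mul(3, Add(Mul(3, X, h), h)) = Mul(3, Add(h, Mul(3, X, h))) = Add(Mul(3, h), Mul(9, X, h)))
Function('I')(r, j) = Mul(j, r, Add(15, Mul(Rational(45, 2), Pow(r, -1)))) (Function('I')(r, j) = Mul(Mul(Mul(3, 5, Add(1, Mul(3, Pow(Add(r, r), -1)))), r), j) = Mul(Mul(Mul(3, 5, Add(1, Mul(3, Pow(Mul(2, r), -1)))), r), j) = Mul(Mul(Mul(3, 5, Add(1, Mul(3, Mul(Rational(1, 2), Pow(r, -1))))), r), j) = Mul(Mul(Mul(3, 5, Add(1, Mul(Rational(3, 2), Pow(r, -1)))), r), j) = Mul(Mul(Add(15, Mul(Rational(45, 2), Pow(r, -1))), r), j) = Mul(Mul(r, Add(15, Mul(Rational(45, 2), Pow(r, -1)))), j) = Mul(j, r, Add(15, Mul(Rational(45, 2), Pow(r, -1)))))
Mul(Add(Function('I')(-137, -190), 17872), Add(Mul(Mul(-22, 25), -16), 43672)) = Mul(Add(Mul(Rational(15, 2), -190, Add(3, Mul(2, -137))), 17872), Add(Mul(Mul(-22, 25), -16), 43672)) = Mul(Add(Mul(Rational(15, 2), -190, Add(3, -274)), 17872), Add(Mul(-550, -16), 43672)) = Mul(Add(Mul(Rational(15, 2), -190, -271), 17872), Add(8800, 43672)) = Mul(Add(386175, 17872), 52472) = Mul(404047, 52472) = 21201154184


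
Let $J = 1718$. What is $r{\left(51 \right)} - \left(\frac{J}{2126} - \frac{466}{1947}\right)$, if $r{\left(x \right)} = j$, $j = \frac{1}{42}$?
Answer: $- \frac{5263241}{9658418} \approx -0.54494$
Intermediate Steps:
$j = \frac{1}{42} \approx 0.02381$
$r{\left(x \right)} = \frac{1}{42}$
$r{\left(51 \right)} - \left(\frac{J}{2126} - \frac{466}{1947}\right) = \frac{1}{42} - \left(\frac{1718}{2126} - \frac{466}{1947}\right) = \frac{1}{42} - \left(1718 \cdot \frac{1}{2126} - \frac{466}{1947}\right) = \frac{1}{42} - \left(\frac{859}{1063} - \frac{466}{1947}\right) = \frac{1}{42} - \frac{1177115}{2069661} = - \frac{5263241}{9658418}$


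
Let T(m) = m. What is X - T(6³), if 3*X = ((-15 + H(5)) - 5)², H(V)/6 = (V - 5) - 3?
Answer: 796/3 ≈ 265.33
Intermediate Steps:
H(V) = -48 + 6*V (H(V) = 6*((V - 5) - 3) = 6*((-5 + V) - 3) = 6*(-8 + V) = -48 + 6*V)
X = 1444/3 (X = ((-15 + (-48 + 6*5)) - 5)²/3 = ((-15 + (-48 + 30)) - 5)²/3 = ((-15 - 18) - 5)²/3 = (-33 - 5)²/3 = (⅓)*(-38)² = (⅓)*1444 = 1444/3 ≈ 481.33)
X - T(6³) = 1444/3 - 1*6³ = 1444/3 - 1*216 = 1444/3 - 216 = 796/3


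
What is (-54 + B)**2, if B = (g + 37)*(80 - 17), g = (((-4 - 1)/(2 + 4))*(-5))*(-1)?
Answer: 16232841/4 ≈ 4.0582e+6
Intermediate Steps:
g = -25/6 (g = (-5/6*(-5))*(-1) = (-5*1/6*(-5))*(-1) = -5/6*(-5)*(-1) = (25/6)*(-1) = -25/6 ≈ -4.1667)
B = 4137/2 (B = (-25/6 + 37)*(80 - 17) = (197/6)*63 = 4137/2 ≈ 2068.5)
(-54 + B)**2 = (-54 + 4137/2)**2 = (4029/2)**2 = 16232841/4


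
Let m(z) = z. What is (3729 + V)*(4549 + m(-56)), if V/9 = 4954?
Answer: 217079295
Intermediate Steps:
V = 44586 (V = 9*4954 = 44586)
(3729 + V)*(4549 + m(-56)) = (3729 + 44586)*(4549 - 56) = 48315*4493 = 217079295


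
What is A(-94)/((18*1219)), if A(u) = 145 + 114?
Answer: 259/21942 ≈ 0.011804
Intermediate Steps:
A(u) = 259
A(-94)/((18*1219)) = 259/((18*1219)) = 259/21942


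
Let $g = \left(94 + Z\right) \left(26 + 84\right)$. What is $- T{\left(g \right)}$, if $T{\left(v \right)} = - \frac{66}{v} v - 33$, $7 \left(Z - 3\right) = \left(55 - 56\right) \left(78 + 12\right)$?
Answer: $99$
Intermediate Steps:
$Z = - \frac{69}{7}$ ($Z = 3 + \frac{\left(55 - 56\right) \left(78 + 12\right)}{7} = 3 + \frac{\left(-1\right) 90}{7} = 3 + \frac{1}{7} \left(-90\right) = 3 - \frac{90}{7} = - \frac{69}{7} \approx -9.8571$)
$g = \frac{64790}{7}$ ($g = \left(94 - \frac{69}{7}\right) \left(26 + 84\right) = \frac{589}{7} \cdot 110 = \frac{64790}{7} \approx 9255.7$)
$T{\left(v \right)} = -99$ ($T{\left(v \right)} = -66 - 33 = -99$)
$- T{\left(g \right)} = \left(-1\right) \left(-99\right) = 99$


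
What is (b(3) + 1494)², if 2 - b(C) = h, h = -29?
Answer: 2325625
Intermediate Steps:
b(C) = 31 (b(C) = 2 - 1*(-29) = 2 + 29 = 31)
(b(3) + 1494)² = (31 + 1494)² = 1525² = 2325625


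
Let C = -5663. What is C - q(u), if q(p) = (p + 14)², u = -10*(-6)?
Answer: -11139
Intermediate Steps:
u = 60
q(p) = (14 + p)²
C - q(u) = -5663 - (14 + 60)² = -5663 - 1*74² = -5663 - 1*5476 = -5663 - 5476 = -11139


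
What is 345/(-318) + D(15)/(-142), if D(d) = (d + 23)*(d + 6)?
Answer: -50459/7526 ≈ -6.7046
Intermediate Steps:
D(d) = (6 + d)*(23 + d) (D(d) = (23 + d)*(6 + d) = (6 + d)*(23 + d))
345/(-318) + D(15)/(-142) = 345/(-318) + (138 + 15² + 29*15)/(-142) = 345*(-1/318) + (138 + 225 + 435)*(-1/142) = -115/106 + 798*(-1/142) = -115/106 - 399/71 = -50459/7526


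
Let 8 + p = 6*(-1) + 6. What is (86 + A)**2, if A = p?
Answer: 6084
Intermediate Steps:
p = -8 (p = -8 + (6*(-1) + 6) = -8 + (-6 + 6) = -8 + 0 = -8)
A = -8
(86 + A)**2 = (86 - 8)**2 = 78**2 = 6084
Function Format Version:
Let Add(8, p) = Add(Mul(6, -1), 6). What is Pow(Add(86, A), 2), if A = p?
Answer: 6084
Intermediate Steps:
p = -8 (p = Add(-8, Add(Mul(6, -1), 6)) = Add(-8, Add(-6, 6)) = Add(-8, 0) = -8)
A = -8
Pow(Add(86, A), 2) = Pow(Add(86, -8), 2) = Pow(78, 2) = 6084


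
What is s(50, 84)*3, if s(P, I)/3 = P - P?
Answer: 0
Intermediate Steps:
s(P, I) = 0 (s(P, I) = 3*(P - P) = 3*0 = 0)
s(50, 84)*3 = 0*3 = 0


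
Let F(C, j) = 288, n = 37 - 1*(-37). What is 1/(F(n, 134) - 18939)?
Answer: -1/18651 ≈ -5.3616e-5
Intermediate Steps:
n = 74 (n = 37 + 37 = 74)
1/(F(n, 134) - 18939) = 1/(288 - 18939) = 1/(-18651) = -1/18651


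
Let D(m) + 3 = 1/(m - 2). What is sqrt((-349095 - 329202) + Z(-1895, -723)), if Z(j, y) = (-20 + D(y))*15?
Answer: 9*I*sqrt(176153685)/145 ≈ 823.8*I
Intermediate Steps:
D(m) = -3 + 1/(-2 + m) (D(m) = -3 + 1/(m - 2) = -3 + 1/(-2 + m))
Z(j, y) = -300 + 15*(7 - 3*y)/(-2 + y) (Z(j, y) = (-20 + (7 - 3*y)/(-2 + y))*15 = -300 + 15*(7 - 3*y)/(-2 + y))
sqrt((-349095 - 329202) + Z(-1895, -723)) = sqrt((-349095 - 329202) + 15*(47 - 23*(-723))/(-2 - 723)) = sqrt(-678297 + 15*(47 + 16629)/(-725)) = sqrt(-678297 + 15*(-1/725)*16676) = sqrt(-678297 - 50028/145) = sqrt(-98403093/145) = 9*I*sqrt(176153685)/145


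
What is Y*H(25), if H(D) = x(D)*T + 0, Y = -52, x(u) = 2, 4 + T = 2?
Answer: 208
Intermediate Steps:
T = -2 (T = -4 + 2 = -2)
H(D) = -4 (H(D) = 2*(-2) + 0 = -4 + 0 = -4)
Y*H(25) = -52*(-4) = 208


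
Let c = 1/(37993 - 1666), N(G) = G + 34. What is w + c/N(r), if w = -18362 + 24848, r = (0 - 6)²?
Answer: 16493184541/2542890 ≈ 6486.0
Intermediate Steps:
r = 36 (r = (-6)² = 36)
w = 6486
N(G) = 34 + G
c = 1/36327 ≈ 2.7528e-5
w + c/N(r) = 6486 + 1/(36327*(34 + 36)) = 6486 + (1/36327)/70 = 6486 + (1/36327)*(1/70) = 6486 + 1/2542890 = 16493184541/2542890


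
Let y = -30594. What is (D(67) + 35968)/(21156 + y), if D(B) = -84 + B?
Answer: -35951/9438 ≈ -3.8092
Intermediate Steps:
(D(67) + 35968)/(21156 + y) = ((-84 + 67) + 35968)/(21156 - 30594) = (-17 + 35968)/(-9438) = 35951*(-1/9438) = -35951/9438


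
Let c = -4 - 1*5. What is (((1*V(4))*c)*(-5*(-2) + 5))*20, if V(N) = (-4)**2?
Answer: -43200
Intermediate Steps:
c = -9 (c = -4 - 5 = -9)
V(N) = 16
(((1*V(4))*c)*(-5*(-2) + 5))*20 = (((1*16)*(-9))*(-5*(-2) + 5))*20 = ((16*(-9))*(10 + 5))*20 = -144*15*20 = -2160*20 = -43200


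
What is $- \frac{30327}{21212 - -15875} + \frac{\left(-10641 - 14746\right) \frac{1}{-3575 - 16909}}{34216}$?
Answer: $- \frac{21254662730219}{25993556735328} \approx -0.81769$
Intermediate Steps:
$- \frac{30327}{21212 - -15875} + \frac{\left(-10641 - 14746\right) \frac{1}{-3575 - 16909}}{34216} = - \frac{30327}{21212 + 15875} + - \frac{25387}{-20484} \cdot \frac{1}{34216} = - \frac{30327}{37087} + \left(-25387\right) \left(- \frac{1}{20484}\right) \frac{1}{34216} = \left(-30327\right) \frac{1}{37087} + \frac{25387}{20484} \cdot \frac{1}{34216} = - \frac{30327}{37087} + \frac{25387}{700880544} = - \frac{21254662730219}{25993556735328}$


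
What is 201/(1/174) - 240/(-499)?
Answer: 17452266/499 ≈ 34975.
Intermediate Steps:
201/(1/174) - 240/(-499) = 201/(1/174) - 240*(-1/499) = 201*174 + 240/499 = 34974 + 240/499 = 17452266/499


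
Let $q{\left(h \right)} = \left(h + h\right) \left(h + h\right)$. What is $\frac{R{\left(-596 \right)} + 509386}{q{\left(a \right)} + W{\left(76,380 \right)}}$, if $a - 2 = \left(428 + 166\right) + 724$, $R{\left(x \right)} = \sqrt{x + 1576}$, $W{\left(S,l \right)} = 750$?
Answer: $\frac{254693}{3485175} + \frac{7 \sqrt{5}}{3485175} \approx 0.073083$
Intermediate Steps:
$R{\left(x \right)} = \sqrt{1576 + x}$
$a = 1320$ ($a = 2 + \left(\left(428 + 166\right) + 724\right) = 2 + \left(594 + 724\right) = 2 + 1318 = 1320$)
$q{\left(h \right)} = 4 h^{2}$ ($q{\left(h \right)} = 2 h 2 h = 4 h^{2}$)
$\frac{R{\left(-596 \right)} + 509386}{q{\left(a \right)} + W{\left(76,380 \right)}} = \frac{\sqrt{1576 - 596} + 509386}{4 \cdot 1320^{2} + 750} = \frac{\sqrt{980} + 509386}{4 \cdot 1742400 + 750} = \frac{14 \sqrt{5} + 509386}{6969600 + 750} = \frac{509386 + 14 \sqrt{5}}{6970350} = \left(509386 + 14 \sqrt{5}\right) \frac{1}{6970350} = \frac{254693}{3485175} + \frac{7 \sqrt{5}}{3485175}$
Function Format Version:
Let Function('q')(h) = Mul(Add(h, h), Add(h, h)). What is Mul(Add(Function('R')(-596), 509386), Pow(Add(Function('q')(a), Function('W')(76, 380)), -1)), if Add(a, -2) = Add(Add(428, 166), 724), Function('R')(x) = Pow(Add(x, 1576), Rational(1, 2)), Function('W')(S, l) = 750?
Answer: Add(Rational(254693, 3485175), Mul(Rational(7, 3485175), Pow(5, Rational(1, 2)))) ≈ 0.073083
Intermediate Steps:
Function('R')(x) = Pow(Add(1576, x), Rational(1, 2))
a = 1320 (a = Add(2, Add(Add(428, 166), 724)) = Add(2, Add(594, 724)) = Add(2, 1318) = 1320)
Function('q')(h) = Mul(4, Pow(h, 2)) (Function('q')(h) = Mul(Mul(2, h), Mul(2, h)) = Mul(4, Pow(h, 2)))
Mul(Add(Function('R')(-596), 509386), Pow(Add(Function('q')(a), Function('W')(76, 380)), -1)) = Mul(Add(Pow(Add(1576, -596), Rational(1, 2)), 509386), Pow(Add(Mul(4, Pow(1320, 2)), 750), -1)) = Mul(Add(Pow(980, Rational(1, 2)), 509386), Pow(Add(Mul(4, 1742400), 750), -1)) = Mul(Add(Mul(14, Pow(5, Rational(1, 2))), 509386), Pow(Add(6969600, 750), -1)) = Mul(Add(509386, Mul(14, Pow(5, Rational(1, 2)))), Pow(6970350, -1)) = Mul(Add(509386, Mul(14, Pow(5, Rational(1, 2)))), Rational(1, 6970350)) = Add(Rational(254693, 3485175), Mul(Rational(7, 3485175), Pow(5, Rational(1, 2))))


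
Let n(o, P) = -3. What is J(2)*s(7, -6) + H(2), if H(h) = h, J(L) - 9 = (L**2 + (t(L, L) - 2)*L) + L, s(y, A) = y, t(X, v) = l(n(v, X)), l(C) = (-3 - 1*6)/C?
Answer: 121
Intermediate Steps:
l(C) = -9/C (l(C) = (-3 - 6)/C = -9/C)
t(X, v) = 3 (t(X, v) = -9/(-3) = -9*(-1/3) = 3)
J(L) = 9 + L**2 + 2*L (J(L) = 9 + ((L**2 + (3 - 2)*L) + L) = 9 + ((L**2 + 1*L) + L) = 9 + ((L**2 + L) + L) = 9 + ((L + L**2) + L) = 9 + (L**2 + 2*L) = 9 + L**2 + 2*L)
J(2)*s(7, -6) + H(2) = (9 + 2**2 + 2*2)*7 + 2 = (9 + 4 + 4)*7 + 2 = 17*7 + 2 = 119 + 2 = 121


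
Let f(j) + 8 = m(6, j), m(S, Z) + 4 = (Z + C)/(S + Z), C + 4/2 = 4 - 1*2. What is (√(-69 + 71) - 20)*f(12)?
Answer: 680/3 - 34*√2/3 ≈ 210.64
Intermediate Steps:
C = 0 (C = -2 + (4 - 1*2) = -2 + (4 - 2) = -2 + 2 = 0)
m(S, Z) = -4 + Z/(S + Z) (m(S, Z) = -4 + (Z + 0)/(S + Z) = -4 + Z/(S + Z))
f(j) = -8 + (-24 - 3*j)/(6 + j) (f(j) = -8 + (-4*6 - 3*j)/(6 + j) = -8 + (-24 - 3*j)/(6 + j))
(√(-69 + 71) - 20)*f(12) = (√(-69 + 71) - 20)*((-72 - 11*12)/(6 + 12)) = (√2 - 20)*((-72 - 132)/18) = (-20 + √2)*((1/18)*(-204)) = (-20 + √2)*(-34/3) = 680/3 - 34*√2/3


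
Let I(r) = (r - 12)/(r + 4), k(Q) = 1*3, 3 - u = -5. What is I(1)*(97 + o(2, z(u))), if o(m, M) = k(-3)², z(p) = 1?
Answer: -1166/5 ≈ -233.20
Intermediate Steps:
u = 8 (u = 3 - 1*(-5) = 3 + 5 = 8)
k(Q) = 3
I(r) = (-12 + r)/(4 + r)
o(m, M) = 9 (o(m, M) = 3² = 9)
I(1)*(97 + o(2, z(u))) = ((-12 + 1)/(4 + 1))*(97 + 9) = (-11/5)*106 = ((⅕)*(-11))*106 = -11/5*106 = -1166/5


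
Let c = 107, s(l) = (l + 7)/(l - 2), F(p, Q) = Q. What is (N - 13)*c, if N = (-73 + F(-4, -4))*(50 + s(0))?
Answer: -769009/2 ≈ -3.8450e+5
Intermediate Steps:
s(l) = (7 + l)/(-2 + l)
N = -7161/2 (N = (-73 - 4)*(50 + (7 + 0)/(-2 + 0)) = -77*(50 + 7/(-2)) = -77*(50 - 1/2*7) = -77*(50 - 7/2) = -77*93/2 = -7161/2 ≈ -3580.5)
(N - 13)*c = (-7161/2 - 13)*107 = -7187/2*107 = -769009/2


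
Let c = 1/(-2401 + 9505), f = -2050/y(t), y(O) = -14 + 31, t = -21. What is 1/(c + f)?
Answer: -120768/14563183 ≈ -0.0082927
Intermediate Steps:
y(O) = 17
f = -2050/17 ≈ -120.59
c = 1/7104 ≈ 0.00014077
1/(c + f) = 1/(1/7104 - 2050/17) = 1/(-14563183/120768) = -120768/14563183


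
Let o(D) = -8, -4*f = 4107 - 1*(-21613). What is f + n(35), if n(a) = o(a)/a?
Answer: -225058/35 ≈ -6430.2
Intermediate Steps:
f = -6430 (f = -(4107 - 1*(-21613))/4 = -(4107 + 21613)/4 = -¼*25720 = -6430)
n(a) = -8/a
f + n(35) = -6430 - 8/35 = -225058/35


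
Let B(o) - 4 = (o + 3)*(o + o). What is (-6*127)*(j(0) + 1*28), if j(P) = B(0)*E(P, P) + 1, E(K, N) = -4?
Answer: -9906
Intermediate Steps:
B(o) = 4 + 2*o*(3 + o) (B(o) = 4 + (o + 3)*(o + o) = 4 + (3 + o)*(2*o) = 4 + 2*o*(3 + o))
j(P) = -15 (j(P) = (4 + 2*0**2 + 6*0)*(-4) + 1 = (4 + 2*0 + 0)*(-4) + 1 = (4 + 0 + 0)*(-4) + 1 = 4*(-4) + 1 = -16 + 1 = -15)
(-6*127)*(j(0) + 1*28) = (-6*127)*(-15 + 1*28) = -762*(-15 + 28) = -762*13 = -9906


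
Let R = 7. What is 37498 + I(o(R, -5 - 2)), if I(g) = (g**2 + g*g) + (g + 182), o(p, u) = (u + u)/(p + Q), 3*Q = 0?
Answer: 37686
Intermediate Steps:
Q = 0 (Q = (1/3)*0 = 0)
o(p, u) = 2*u/p (o(p, u) = (u + u)/(p + 0) = (2*u)/p = 2*u/p)
I(g) = 182 + g + 2*g**2 (I(g) = (g**2 + g**2) + (182 + g) = 2*g**2 + (182 + g) = 182 + g + 2*g**2)
37498 + I(o(R, -5 - 2)) = 37498 + (182 + 2*(-5 - 2)/7 + 2*(2*(-5 - 2)/7)**2) = 37498 + (182 + 2*(-7)*(1/7) + 2*(2*(-7)*(1/7))**2) = 37498 + (182 - 2 + 2*(-2)**2) = 37498 + (182 - 2 + 2*4) = 37498 + (182 - 2 + 8) = 37498 + 188 = 37686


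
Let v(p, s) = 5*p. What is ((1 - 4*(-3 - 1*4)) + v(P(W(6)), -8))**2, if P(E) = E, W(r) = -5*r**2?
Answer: 758641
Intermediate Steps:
((1 - 4*(-3 - 1*4)) + v(P(W(6)), -8))**2 = ((1 - 4*(-3 - 1*4)) + 5*(-5*6**2))**2 = ((1 - 4*(-3 - 4)) + 5*(-5*36))**2 = ((1 - 4*(-7)) + 5*(-180))**2 = ((1 + 28) - 900)**2 = (29 - 900)**2 = (-871)**2 = 758641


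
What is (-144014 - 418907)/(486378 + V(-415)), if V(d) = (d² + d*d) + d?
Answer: -562921/830413 ≈ -0.67788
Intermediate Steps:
V(d) = d + 2*d² (V(d) = (d² + d²) + d = 2*d² + d = d + 2*d²)
(-144014 - 418907)/(486378 + V(-415)) = (-144014 - 418907)/(486378 - 415*(1 + 2*(-415))) = -562921/(486378 - 415*(1 - 830)) = -562921/(486378 - 415*(-829)) = -562921/(486378 + 344035) = -562921/830413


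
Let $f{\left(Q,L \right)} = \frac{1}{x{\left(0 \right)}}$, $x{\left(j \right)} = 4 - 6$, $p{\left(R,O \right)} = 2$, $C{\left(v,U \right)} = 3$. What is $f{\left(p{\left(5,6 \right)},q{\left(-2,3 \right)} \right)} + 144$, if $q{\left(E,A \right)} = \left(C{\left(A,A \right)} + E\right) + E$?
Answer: $\frac{287}{2} \approx 143.5$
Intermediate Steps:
$x{\left(j \right)} = -2$ ($x{\left(j \right)} = 4 - 6 = -2$)
$q{\left(E,A \right)} = 3 + 2 E$ ($q{\left(E,A \right)} = \left(3 + E\right) + E = 3 + 2 E$)
$f{\left(Q,L \right)} = - \frac{1}{2}$ ($f{\left(Q,L \right)} = \frac{1}{-2} = - \frac{1}{2}$)
$f{\left(p{\left(5,6 \right)},q{\left(-2,3 \right)} \right)} + 144 = - \frac{1}{2} + 144 = \frac{287}{2}$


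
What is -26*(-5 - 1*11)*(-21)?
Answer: -8736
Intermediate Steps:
-26*(-5 - 1*11)*(-21) = -26*(-5 - 11)*(-21) = -26*(-16)*(-21) = 416*(-21) = -8736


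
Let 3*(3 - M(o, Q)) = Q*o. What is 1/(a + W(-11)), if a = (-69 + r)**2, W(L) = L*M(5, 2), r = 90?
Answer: 3/1334 ≈ 0.0022489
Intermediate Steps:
M(o, Q) = 3 - Q*o/3
W(L) = -L/3 (W(L) = L*(3 - 1/3*2*5) = L*(3 - 10/3) = L*(-1/3) = -L/3)
a = 441 (a = (-69 + 90)**2 = 21**2 = 441)
1/(a + W(-11)) = 1/(441 - 1/3*(-11)) = 1/(441 + 11/3) = 1/(1334/3) = 3/1334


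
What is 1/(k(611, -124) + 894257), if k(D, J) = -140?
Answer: 1/894117 ≈ 1.1184e-6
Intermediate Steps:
1/(k(611, -124) + 894257) = 1/(-140 + 894257) = 1/894117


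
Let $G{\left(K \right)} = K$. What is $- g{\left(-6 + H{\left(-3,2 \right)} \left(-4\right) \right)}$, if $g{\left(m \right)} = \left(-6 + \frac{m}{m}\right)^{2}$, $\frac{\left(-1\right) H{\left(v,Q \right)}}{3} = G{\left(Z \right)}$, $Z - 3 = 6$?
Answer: $-25$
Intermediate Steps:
$Z = 9$ ($Z = 3 + 6 = 9$)
$H{\left(v,Q \right)} = -27$ ($H{\left(v,Q \right)} = \left(-3\right) 9 = -27$)
$g{\left(m \right)} = 25$ ($g{\left(m \right)} = \left(-6 + 1\right)^{2} = \left(-5\right)^{2} = 25$)
$- g{\left(-6 + H{\left(-3,2 \right)} \left(-4\right) \right)} = \left(-1\right) 25 = -25$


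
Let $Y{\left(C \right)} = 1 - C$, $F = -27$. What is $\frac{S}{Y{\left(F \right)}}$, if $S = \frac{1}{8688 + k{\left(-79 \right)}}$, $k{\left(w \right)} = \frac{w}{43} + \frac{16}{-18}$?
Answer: $\frac{387}{94113628} \approx 4.1121 \cdot 10^{-6}$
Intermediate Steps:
$k{\left(w \right)} = - \frac{8}{9} + \frac{w}{43}$ ($k{\left(w \right)} = w \frac{1}{43} + 16 \left(- \frac{1}{18}\right) = \frac{w}{43} - \frac{8}{9} = - \frac{8}{9} + \frac{w}{43}$)
$S = \frac{387}{3361201}$ ($S = \frac{1}{8688 + \left(- \frac{8}{9} + \frac{1}{43} \left(-79\right)\right)} = \frac{1}{8688 - \frac{1055}{387}} = \frac{1}{\frac{3361201}{387}} = \frac{387}{3361201} \approx 0.00011514$)
$\frac{S}{Y{\left(F \right)}} = \frac{387}{3361201 \left(1 - -27\right)} = \frac{387}{3361201 \left(1 + 27\right)} = \frac{387}{3361201 \cdot 28} = \frac{387}{3361201} \cdot \frac{1}{28} = \frac{387}{94113628}$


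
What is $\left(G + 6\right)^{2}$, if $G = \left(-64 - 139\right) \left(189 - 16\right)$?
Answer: $1232922769$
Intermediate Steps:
$G = -35119$ ($G = \left(-203\right) 173 = -35119$)
$\left(G + 6\right)^{2} = \left(-35119 + 6\right)^{2} = \left(-35113\right)^{2} = 1232922769$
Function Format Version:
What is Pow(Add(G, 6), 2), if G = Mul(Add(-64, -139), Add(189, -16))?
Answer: 1232922769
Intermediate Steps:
G = -35119 (G = Mul(-203, 173) = -35119)
Pow(Add(G, 6), 2) = Pow(Add(-35119, 6), 2) = Pow(-35113, 2) = 1232922769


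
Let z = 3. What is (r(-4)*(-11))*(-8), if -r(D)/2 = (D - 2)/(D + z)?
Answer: -1056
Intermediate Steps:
r(D) = -2*(-2 + D)/(3 + D) (r(D) = -2*(D - 2)/(D + 3) = -2*(-2 + D)/(3 + D))
(r(-4)*(-11))*(-8) = ((2*(2 - 1*(-4))/(3 - 4))*(-11))*(-8) = ((2*(2 + 4)/(-1))*(-11))*(-8) = ((2*(-1)*6)*(-11))*(-8) = -12*(-11)*(-8) = 132*(-8) = -1056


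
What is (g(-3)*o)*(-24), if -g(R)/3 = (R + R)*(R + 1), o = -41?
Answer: -35424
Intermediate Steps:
g(R) = -6*R*(1 + R) (g(R) = -3*(R + R)*(R + 1) = -3*2*R*(1 + R) = -6*R*(1 + R))
(g(-3)*o)*(-24) = (-6*(-3)*(1 - 3)*(-41))*(-24) = (-6*(-3)*(-2)*(-41))*(-24) = -36*(-41)*(-24) = 1476*(-24) = -35424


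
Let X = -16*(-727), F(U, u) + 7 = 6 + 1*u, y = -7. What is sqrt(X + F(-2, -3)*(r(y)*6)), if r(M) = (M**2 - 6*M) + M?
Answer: 4*sqrt(601) ≈ 98.061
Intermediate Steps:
r(M) = M**2 - 5*M
F(U, u) = -1 + u (F(U, u) = -7 + (6 + 1*u) = -7 + (6 + u) = -1 + u)
X = 11632
sqrt(X + F(-2, -3)*(r(y)*6)) = sqrt(11632 + (-1 - 3)*(-7*(-5 - 7)*6)) = sqrt(11632 - 4*(-7*(-12))*6) = sqrt(11632 - 336*6) = sqrt(11632 - 4*504) = sqrt(11632 - 2016) = sqrt(9616) = 4*sqrt(601)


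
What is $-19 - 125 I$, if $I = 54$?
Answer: $-6769$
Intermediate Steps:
$-19 - 125 I = -19 - 6750 = -6769$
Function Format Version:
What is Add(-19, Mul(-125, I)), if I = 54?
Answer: -6769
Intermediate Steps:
Add(-19, Mul(-125, I)) = Add(-19, Mul(-125, 54)) = Add(-19, -6750) = -6769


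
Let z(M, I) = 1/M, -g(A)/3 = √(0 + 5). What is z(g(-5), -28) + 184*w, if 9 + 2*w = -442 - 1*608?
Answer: -97428 - √5/15 ≈ -97428.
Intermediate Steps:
g(A) = -3*√5 (g(A) = -3*√(0 + 5) = -3*√5)
w = -1059/2 (w = -9/2 + (-442 - 1*608)/2 = -9/2 + (-442 - 608)/2 = -9/2 + (½)*(-1050) = -9/2 - 525 = -1059/2 ≈ -529.50)
z(g(-5), -28) + 184*w = 1/(-3*√5) + 184*(-1059/2) = -√5/15 - 97428 = -97428 - √5/15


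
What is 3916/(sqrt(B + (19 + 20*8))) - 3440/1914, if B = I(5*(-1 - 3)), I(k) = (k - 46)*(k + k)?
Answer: -1720/957 + 3916*sqrt(2819)/2819 ≈ 71.958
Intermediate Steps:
I(k) = 2*k*(-46 + k) (I(k) = (-46 + k)*(2*k) = 2*k*(-46 + k))
B = 2640 (B = 2*(5*(-1 - 3))*(-46 + 5*(-1 - 3)) = 2*(5*(-4))*(-46 + 5*(-4)) = 2*(-20)*(-46 - 20) = 2*(-20)*(-66) = 2640)
3916/(sqrt(B + (19 + 20*8))) - 3440/1914 = 3916/(sqrt(2640 + (19 + 20*8))) - 3440/1914 = 3916/(sqrt(2640 + (19 + 160))) - 3440*1/1914 = 3916/(sqrt(2640 + 179)) - 1720/957 = 3916/(sqrt(2819)) - 1720/957 = 3916*(sqrt(2819)/2819) - 1720/957 = 3916*sqrt(2819)/2819 - 1720/957 = -1720/957 + 3916*sqrt(2819)/2819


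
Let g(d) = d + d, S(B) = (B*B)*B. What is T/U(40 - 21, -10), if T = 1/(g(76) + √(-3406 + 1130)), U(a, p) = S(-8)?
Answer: -19/1624320 + I*√569/6497280 ≈ -1.1697e-5 + 3.6713e-6*I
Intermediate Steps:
S(B) = B³ (S(B) = B²*B = B³)
U(a, p) = -512 (U(a, p) = (-8)³ = -512)
g(d) = 2*d
T = 1/(152 + 2*I*√569) (T = 1/(2*76 + √(-3406 + 1130)) = 1/(152 + √(-2276)) = 1/(152 + 2*I*√569) ≈ 0.005989 - 0.0018797*I)
T/U(40 - 21, -10) = (38/6345 - I*√569/12690)/(-512) = (38/6345 - I*√569/12690)*(-1/512) = -19/1624320 + I*√569/6497280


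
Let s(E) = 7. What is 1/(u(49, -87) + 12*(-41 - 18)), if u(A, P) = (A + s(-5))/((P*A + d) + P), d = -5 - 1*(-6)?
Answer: -4349/3079148 ≈ -0.0014124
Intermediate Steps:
d = 1 (d = -5 + 6 = 1)
u(A, P) = (7 + A)/(1 + P + A*P) (u(A, P) = (A + 7)/((P*A + 1) + P) = (7 + A)/((A*P + 1) + P) = (7 + A)/((1 + A*P) + P) = (7 + A)/(1 + P + A*P))
1/(u(49, -87) + 12*(-41 - 18)) = 1/((7 + 49)/(1 - 87 + 49*(-87)) + 12*(-41 - 18)) = 1/(56/(1 - 87 - 4263) + 12*(-59)) = 1/(56/(-4349) - 708) = 1/(-1/4349*56 - 708) = 1/(-56/4349 - 708) = 1/(-3079148/4349) = -4349/3079148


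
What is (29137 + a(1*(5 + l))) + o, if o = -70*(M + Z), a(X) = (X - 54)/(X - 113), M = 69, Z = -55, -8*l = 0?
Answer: 3041005/108 ≈ 28157.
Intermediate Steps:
l = 0 (l = -⅛*0 = 0)
a(X) = (-54 + X)/(-113 + X)
o = -980 (o = -70*(69 - 55) = -70*14 = -980)
(29137 + a(1*(5 + l))) + o = (29137 + (-54 + 1*(5 + 0))/(-113 + 1*(5 + 0))) - 980 = (29137 + (-54 + 1*5)/(-113 + 1*5)) - 980 = (29137 + (-54 + 5)/(-113 + 5)) - 980 = (29137 - 49/(-108)) - 980 = (29137 - 1/108*(-49)) - 980 = (29137 + 49/108) - 980 = 3146845/108 - 980 = 3041005/108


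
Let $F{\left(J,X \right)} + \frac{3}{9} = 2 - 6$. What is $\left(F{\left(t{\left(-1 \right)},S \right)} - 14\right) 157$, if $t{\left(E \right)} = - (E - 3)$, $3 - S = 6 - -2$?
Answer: $- \frac{8635}{3} \approx -2878.3$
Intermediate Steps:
$S = -5$ ($S = 3 - \left(6 - -2\right) = 3 - \left(6 + 2\right) = 3 - 8 = -5$)
$t{\left(E \right)} = 3 - E$ ($t{\left(E \right)} = - (-3 + E) = 3 - E$)
$F{\left(J,X \right)} = - \frac{13}{3}$ ($F{\left(J,X \right)} = - \frac{1}{3} + \left(2 - 6\right) = - \frac{1}{3} - 4 = - \frac{13}{3}$)
$\left(F{\left(t{\left(-1 \right)},S \right)} - 14\right) 157 = \left(- \frac{13}{3} - 14\right) 157 = \left(- \frac{55}{3}\right) 157 = - \frac{8635}{3}$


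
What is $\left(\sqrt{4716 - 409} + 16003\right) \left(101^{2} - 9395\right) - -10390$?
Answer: $12908808 + 806 \sqrt{4307} \approx 1.2962 \cdot 10^{7}$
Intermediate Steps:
$\left(\sqrt{4716 - 409} + 16003\right) \left(101^{2} - 9395\right) - -10390 = \left(\sqrt{4307} + 16003\right) \left(10201 - 9395\right) + 10390 = \left(16003 + \sqrt{4307}\right) 806 + 10390 = \left(12898418 + 806 \sqrt{4307}\right) + 10390 = 12908808 + 806 \sqrt{4307}$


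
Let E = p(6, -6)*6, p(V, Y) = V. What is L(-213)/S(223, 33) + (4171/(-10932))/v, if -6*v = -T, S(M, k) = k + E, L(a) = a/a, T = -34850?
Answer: 63784499/4381272300 ≈ 0.014558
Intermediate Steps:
L(a) = 1
E = 36 (E = 6*6 = 36)
S(M, k) = 36 + k (S(M, k) = k + 36 = 36 + k)
v = -17425/3 (v = -(-1)*(-34850)/6 = -⅙*34850 = -17425/3 ≈ -5808.3)
L(-213)/S(223, 33) + (4171/(-10932))/v = 1/(36 + 33) + (4171/(-10932))/(-17425/3) = 1/69 + (4171*(-1/10932))*(-3/17425) = 1*(1/69) - 4171/10932*(-3/17425) = 1/69 + 4171/63496700 = 63784499/4381272300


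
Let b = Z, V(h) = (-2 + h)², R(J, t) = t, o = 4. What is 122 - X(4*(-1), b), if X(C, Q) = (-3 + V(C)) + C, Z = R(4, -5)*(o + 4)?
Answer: 93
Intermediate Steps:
Z = -40 (Z = -5*(4 + 4) = -5*8 = -40)
b = -40
X(C, Q) = -3 + C + (-2 + C)² (X(C, Q) = (-3 + (-2 + C)²) + C = -3 + C + (-2 + C)²)
122 - X(4*(-1), b) = 122 - (-3 + 4*(-1) + (-2 + 4*(-1))²) = 122 - (-3 - 4 + (-2 - 4)²) = 122 - (-3 - 4 + (-6)²) = 122 - (-3 - 4 + 36) = 122 - 1*29 = 122 - 29 = 93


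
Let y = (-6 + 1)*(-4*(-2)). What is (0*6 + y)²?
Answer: 1600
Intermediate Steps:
y = -40 (y = -5*8 = -40)
(0*6 + y)² = (0*6 - 40)² = (0 - 40)² = (-40)² = 1600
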